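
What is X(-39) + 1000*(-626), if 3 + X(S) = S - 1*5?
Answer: -626047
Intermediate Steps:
X(S) = -8 + S (X(S) = -3 + (S - 1*5) = -3 + (S - 5) = -3 + (-5 + S) = -8 + S)
X(-39) + 1000*(-626) = (-8 - 39) + 1000*(-626) = -47 - 626000 = -626047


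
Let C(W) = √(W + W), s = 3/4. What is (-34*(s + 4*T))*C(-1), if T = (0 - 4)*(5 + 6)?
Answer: 11917*I*√2/2 ≈ 8426.6*I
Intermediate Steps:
s = ¾ (s = 3*(¼) = ¾ ≈ 0.75000)
T = -44 (T = -4*11 = -44)
C(W) = √2*√W (C(W) = √(2*W) = √2*√W)
(-34*(s + 4*T))*C(-1) = (-34*(¾ + 4*(-44)))*(√2*√(-1)) = (-34*(¾ - 176))*(√2*I) = (-34*(-701/4))*(I*√2) = 11917*(I*√2)/2 = 11917*I*√2/2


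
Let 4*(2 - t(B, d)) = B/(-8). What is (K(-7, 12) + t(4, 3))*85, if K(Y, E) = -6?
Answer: -2635/8 ≈ -329.38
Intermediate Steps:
t(B, d) = 2 + B/32 (t(B, d) = 2 - B/(4*(-8)) = 2 - B*(-1)/(4*8) = 2 - (-1)*B/32 = 2 + B/32)
(K(-7, 12) + t(4, 3))*85 = (-6 + (2 + (1/32)*4))*85 = (-6 + (2 + ⅛))*85 = (-6 + 17/8)*85 = -31/8*85 = -2635/8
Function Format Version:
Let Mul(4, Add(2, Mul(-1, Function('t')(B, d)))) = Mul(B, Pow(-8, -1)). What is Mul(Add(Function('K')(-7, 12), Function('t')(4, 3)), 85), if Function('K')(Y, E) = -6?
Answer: Rational(-2635, 8) ≈ -329.38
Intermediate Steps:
Function('t')(B, d) = Add(2, Mul(Rational(1, 32), B)) (Function('t')(B, d) = Add(2, Mul(Rational(-1, 4), Mul(B, Pow(-8, -1)))) = Add(2, Mul(Rational(-1, 4), Mul(B, Rational(-1, 8)))) = Add(2, Mul(Rational(-1, 4), Mul(Rational(-1, 8), B))) = Add(2, Mul(Rational(1, 32), B)))
Mul(Add(Function('K')(-7, 12), Function('t')(4, 3)), 85) = Mul(Add(-6, Add(2, Mul(Rational(1, 32), 4))), 85) = Mul(Add(-6, Add(2, Rational(1, 8))), 85) = Mul(Add(-6, Rational(17, 8)), 85) = Mul(Rational(-31, 8), 85) = Rational(-2635, 8)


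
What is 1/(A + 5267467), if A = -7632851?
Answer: -1/2365384 ≈ -4.2276e-7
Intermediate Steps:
1/(A + 5267467) = 1/(-7632851 + 5267467) = 1/(-2365384) = -1/2365384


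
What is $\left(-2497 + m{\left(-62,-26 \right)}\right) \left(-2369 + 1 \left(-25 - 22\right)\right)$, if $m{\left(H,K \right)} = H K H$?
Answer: $247497456$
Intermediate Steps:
$m{\left(H,K \right)} = K H^{2}$
$\left(-2497 + m{\left(-62,-26 \right)}\right) \left(-2369 + 1 \left(-25 - 22\right)\right) = \left(-2497 - 26 \left(-62\right)^{2}\right) \left(-2369 + 1 \left(-25 - 22\right)\right) = \left(-2497 - 99944\right) \left(-2369 + 1 \left(-47\right)\right) = \left(-2497 - 99944\right) \left(-2369 - 47\right) = \left(-102441\right) \left(-2416\right) = 247497456$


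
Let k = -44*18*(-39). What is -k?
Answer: -30888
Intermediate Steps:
k = 30888 (k = -792*(-39) = 30888)
-k = -1*30888 = -30888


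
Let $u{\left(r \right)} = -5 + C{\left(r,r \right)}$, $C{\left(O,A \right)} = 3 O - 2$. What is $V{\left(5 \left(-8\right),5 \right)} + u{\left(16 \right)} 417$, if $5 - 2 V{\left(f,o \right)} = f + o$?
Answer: $17117$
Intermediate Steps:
$C{\left(O,A \right)} = -2 + 3 O$
$V{\left(f,o \right)} = \frac{5}{2} - \frac{f}{2} - \frac{o}{2}$ ($V{\left(f,o \right)} = \frac{5}{2} - \frac{f + o}{2} = \frac{5}{2} - \left(\frac{f}{2} + \frac{o}{2}\right) = \frac{5}{2} - \frac{f}{2} - \frac{o}{2}$)
$u{\left(r \right)} = -7 + 3 r$ ($u{\left(r \right)} = -5 + \left(-2 + 3 r\right) = -7 + 3 r$)
$V{\left(5 \left(-8\right),5 \right)} + u{\left(16 \right)} 417 = \left(\frac{5}{2} - \frac{5 \left(-8\right)}{2} - \frac{5}{2}\right) + \left(-7 + 3 \cdot 16\right) 417 = \left(\frac{5}{2} - -20 - \frac{5}{2}\right) + \left(-7 + 48\right) 417 = \left(\frac{5}{2} + 20 - \frac{5}{2}\right) + 41 \cdot 417 = 20 + 17097 = 17117$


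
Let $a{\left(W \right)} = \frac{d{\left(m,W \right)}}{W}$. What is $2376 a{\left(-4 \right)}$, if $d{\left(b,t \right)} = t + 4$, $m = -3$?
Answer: $0$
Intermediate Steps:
$d{\left(b,t \right)} = 4 + t$
$a{\left(W \right)} = \frac{4 + W}{W}$
$2376 a{\left(-4 \right)} = 2376 \frac{4 - 4}{-4} = 2376 \left(\left(- \frac{1}{4}\right) 0\right) = 2376 \cdot 0 = 0$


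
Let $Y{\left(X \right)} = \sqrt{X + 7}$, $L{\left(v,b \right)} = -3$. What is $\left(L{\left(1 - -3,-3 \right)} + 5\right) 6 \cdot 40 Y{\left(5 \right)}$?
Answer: $960 \sqrt{3} \approx 1662.8$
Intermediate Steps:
$Y{\left(X \right)} = \sqrt{7 + X}$
$\left(L{\left(1 - -3,-3 \right)} + 5\right) 6 \cdot 40 Y{\left(5 \right)} = \left(-3 + 5\right) 6 \cdot 40 \sqrt{7 + 5} = 2 \cdot 6 \cdot 40 \sqrt{12} = 12 \cdot 40 \cdot 2 \sqrt{3} = 480 \cdot 2 \sqrt{3} = 960 \sqrt{3}$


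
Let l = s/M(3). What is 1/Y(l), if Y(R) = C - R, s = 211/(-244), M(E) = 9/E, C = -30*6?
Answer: -732/131549 ≈ -0.0055645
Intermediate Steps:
C = -180
s = -211/244 (s = 211*(-1/244) = -211/244 ≈ -0.86475)
l = -211/732 (l = -211/(244*(9/3)) = -211/(244*(9*(⅓))) = -211/244/3 = -211/244*⅓ = -211/732 ≈ -0.28825)
Y(R) = -180 - R
1/Y(l) = 1/(-180 - 1*(-211/732)) = 1/(-180 + 211/732) = 1/(-131549/732) = -732/131549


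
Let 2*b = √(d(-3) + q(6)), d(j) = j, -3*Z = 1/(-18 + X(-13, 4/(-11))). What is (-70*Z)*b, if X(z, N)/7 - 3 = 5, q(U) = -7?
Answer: 35*I*√10/114 ≈ 0.97087*I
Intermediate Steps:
X(z, N) = 56 (X(z, N) = 21 + 7*5 = 21 + 35 = 56)
Z = -1/114 (Z = -1/(3*(-18 + 56)) = -⅓/38 = -⅓*1/38 = -1/114 ≈ -0.0087719)
b = I*√10/2 (b = √(-3 - 7)/2 = √(-10)/2 = (I*√10)/2 = I*√10/2 ≈ 1.5811*I)
(-70*Z)*b = (-70*(-1/114))*(I*√10/2) = 35*(I*√10/2)/57 = 35*I*√10/114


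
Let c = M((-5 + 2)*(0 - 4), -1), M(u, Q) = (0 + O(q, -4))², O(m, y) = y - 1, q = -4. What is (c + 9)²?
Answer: 1156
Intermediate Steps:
O(m, y) = -1 + y
M(u, Q) = 25 (M(u, Q) = (0 + (-1 - 4))² = (0 - 5)² = (-5)² = 25)
c = 25
(c + 9)² = (25 + 9)² = 34² = 1156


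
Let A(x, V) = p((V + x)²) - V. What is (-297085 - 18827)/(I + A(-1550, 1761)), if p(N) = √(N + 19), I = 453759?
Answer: -17848949022/25537768433 + 78978*√11135/25537768433 ≈ -0.69860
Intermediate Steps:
p(N) = √(19 + N)
A(x, V) = √(19 + (V + x)²) - V
(-297085 - 18827)/(I + A(-1550, 1761)) = (-297085 - 18827)/(453759 + (√(19 + (1761 - 1550)²) - 1*1761)) = -315912/(453759 + (√(19 + 211²) - 1761)) = -315912/(453759 + (√(19 + 44521) - 1761)) = -315912/(453759 + (√44540 - 1761)) = -315912/(453759 + (2*√11135 - 1761)) = -315912/(453759 + (-1761 + 2*√11135)) = -315912/(451998 + 2*√11135)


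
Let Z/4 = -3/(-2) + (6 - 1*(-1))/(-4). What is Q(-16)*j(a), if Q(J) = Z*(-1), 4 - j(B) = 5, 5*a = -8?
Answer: -1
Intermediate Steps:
a = -8/5 (a = (⅕)*(-8) = -8/5 ≈ -1.6000)
j(B) = -1 (j(B) = 4 - 1*5 = 4 - 5 = -1)
Z = -1 (Z = 4*(-3/(-2) + (6 - 1*(-1))/(-4)) = 4*(-3*(-½) + (6 + 1)*(-¼)) = 4*(3/2 + 7*(-¼)) = 4*(3/2 - 7/4) = 4*(-¼) = -1)
Q(J) = 1 (Q(J) = -1*(-1) = 1)
Q(-16)*j(a) = 1*(-1) = -1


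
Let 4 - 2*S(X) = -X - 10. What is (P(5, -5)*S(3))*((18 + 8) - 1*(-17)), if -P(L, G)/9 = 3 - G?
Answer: -26316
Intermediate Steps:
S(X) = 7 + X/2 (S(X) = 2 - (-X - 10)/2 = 2 - (-10 - X)/2 = 2 + (5 + X/2) = 7 + X/2)
P(L, G) = -27 + 9*G (P(L, G) = -9*(3 - G) = -27 + 9*G)
(P(5, -5)*S(3))*((18 + 8) - 1*(-17)) = ((-27 + 9*(-5))*(7 + (½)*3))*((18 + 8) - 1*(-17)) = ((-27 - 45)*(7 + 3/2))*(26 + 17) = -72*17/2*43 = -612*43 = -26316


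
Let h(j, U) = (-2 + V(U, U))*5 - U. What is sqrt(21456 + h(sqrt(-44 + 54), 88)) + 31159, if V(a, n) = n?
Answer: 31159 + 3*sqrt(2422) ≈ 31307.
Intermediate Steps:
h(j, U) = -10 + 4*U (h(j, U) = (-2 + U)*5 - U = (-10 + 5*U) - U = -10 + 4*U)
sqrt(21456 + h(sqrt(-44 + 54), 88)) + 31159 = sqrt(21456 + (-10 + 4*88)) + 31159 = sqrt(21456 + (-10 + 352)) + 31159 = sqrt(21456 + 342) + 31159 = sqrt(21798) + 31159 = 3*sqrt(2422) + 31159 = 31159 + 3*sqrt(2422)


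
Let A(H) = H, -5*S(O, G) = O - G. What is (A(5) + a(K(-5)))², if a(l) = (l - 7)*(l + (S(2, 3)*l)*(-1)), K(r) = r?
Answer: 2809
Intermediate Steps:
S(O, G) = -O/5 + G/5 (S(O, G) = -(O - G)/5 = -O/5 + G/5)
a(l) = 4*l*(-7 + l)/5 (a(l) = (l - 7)*(l + ((-⅕*2 + (⅕)*3)*l)*(-1)) = (-7 + l)*(l + ((-⅖ + ⅗)*l)*(-1)) = (-7 + l)*(l + (l/5)*(-1)) = (-7 + l)*(l - l/5) = (-7 + l)*(4*l/5) = 4*l*(-7 + l)/5)
(A(5) + a(K(-5)))² = (5 + (⅘)*(-5)*(-7 - 5))² = (5 + (⅘)*(-5)*(-12))² = (5 + 48)² = 53² = 2809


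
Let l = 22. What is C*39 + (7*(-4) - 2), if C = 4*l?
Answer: 3402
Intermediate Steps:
C = 88 (C = 4*22 = 88)
C*39 + (7*(-4) - 2) = 88*39 + (7*(-4) - 2) = 3432 + (-28 - 2) = 3432 - 30 = 3402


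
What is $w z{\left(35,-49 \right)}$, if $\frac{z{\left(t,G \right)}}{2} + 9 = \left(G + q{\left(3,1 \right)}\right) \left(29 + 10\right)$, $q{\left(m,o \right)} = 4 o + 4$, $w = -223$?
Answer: $717168$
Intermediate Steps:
$q{\left(m,o \right)} = 4 + 4 o$
$z{\left(t,G \right)} = 606 + 78 G$ ($z{\left(t,G \right)} = -18 + 2 \left(G + \left(4 + 4 \cdot 1\right)\right) \left(29 + 10\right) = -18 + 2 \left(G + \left(4 + 4\right)\right) 39 = -18 + 2 \left(G + 8\right) 39 = -18 + 2 \left(8 + G\right) 39 = -18 + 2 \left(312 + 39 G\right) = -18 + \left(624 + 78 G\right) = 606 + 78 G$)
$w z{\left(35,-49 \right)} = - 223 \left(606 + 78 \left(-49\right)\right) = - 223 \left(606 - 3822\right) = \left(-223\right) \left(-3216\right) = 717168$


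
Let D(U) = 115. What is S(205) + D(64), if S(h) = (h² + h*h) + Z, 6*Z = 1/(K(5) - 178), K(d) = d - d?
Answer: 89888219/1068 ≈ 84165.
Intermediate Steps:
K(d) = 0
Z = -1/1068 (Z = 1/(6*(0 - 178)) = (⅙)/(-178) = (⅙)*(-1/178) = -1/1068 ≈ -0.00093633)
S(h) = -1/1068 + 2*h² (S(h) = (h² + h*h) - 1/1068 = (h² + h²) - 1/1068 = 2*h² - 1/1068 = -1/1068 + 2*h²)
S(205) + D(64) = (-1/1068 + 2*205²) + 115 = (-1/1068 + 2*42025) + 115 = (-1/1068 + 84050) + 115 = 89765399/1068 + 115 = 89888219/1068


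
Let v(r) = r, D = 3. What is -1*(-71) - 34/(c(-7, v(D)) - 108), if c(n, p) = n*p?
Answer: 9193/129 ≈ 71.264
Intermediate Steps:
-1*(-71) - 34/(c(-7, v(D)) - 108) = -1*(-71) - 34/(-7*3 - 108) = 71 - 34/(-21 - 108) = 71 - 34/(-129) = 71 - 1/129*(-34) = 71 + 34/129 = 9193/129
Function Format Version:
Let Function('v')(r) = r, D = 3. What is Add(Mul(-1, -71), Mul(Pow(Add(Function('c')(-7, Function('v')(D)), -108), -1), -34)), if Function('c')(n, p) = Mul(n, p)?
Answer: Rational(9193, 129) ≈ 71.264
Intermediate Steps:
Add(Mul(-1, -71), Mul(Pow(Add(Function('c')(-7, Function('v')(D)), -108), -1), -34)) = Add(Mul(-1, -71), Mul(Pow(Add(Mul(-7, 3), -108), -1), -34)) = Add(71, Mul(Pow(Add(-21, -108), -1), -34)) = Add(71, Mul(Pow(-129, -1), -34)) = Add(71, Mul(Rational(-1, 129), -34)) = Add(71, Rational(34, 129)) = Rational(9193, 129)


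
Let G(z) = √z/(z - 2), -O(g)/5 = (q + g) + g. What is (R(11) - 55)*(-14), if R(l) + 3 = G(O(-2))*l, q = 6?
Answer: 812 + 77*I*√10/6 ≈ 812.0 + 40.583*I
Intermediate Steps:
O(g) = -30 - 10*g (O(g) = -5*((6 + g) + g) = -5*(6 + 2*g) = -30 - 10*g)
G(z) = √z/(-2 + z)
R(l) = -3 - I*l*√10/12 (R(l) = -3 + (√(-30 - 10*(-2))/(-2 + (-30 - 10*(-2))))*l = -3 + (√(-30 + 20)/(-2 + (-30 + 20)))*l = -3 + (√(-10)/(-2 - 10))*l = -3 + ((I*√10)/(-12))*l = -3 + ((I*√10)*(-1/12))*l = -3 + (-I*√10/12)*l = -3 - I*l*√10/12)
(R(11) - 55)*(-14) = ((-3 - 1/12*I*11*√10) - 55)*(-14) = ((-3 - 11*I*√10/12) - 55)*(-14) = (-58 - 11*I*√10/12)*(-14) = 812 + 77*I*√10/6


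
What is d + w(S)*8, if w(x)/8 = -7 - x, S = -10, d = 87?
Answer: 279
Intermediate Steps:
w(x) = -56 - 8*x (w(x) = 8*(-7 - x) = -56 - 8*x)
d + w(S)*8 = 87 + (-56 - 8*(-10))*8 = 87 + (-56 + 80)*8 = 87 + 24*8 = 87 + 192 = 279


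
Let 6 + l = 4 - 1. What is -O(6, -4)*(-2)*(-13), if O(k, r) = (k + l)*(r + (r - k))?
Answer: 1092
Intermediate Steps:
l = -3 (l = -6 + (4 - 1) = -6 + 3 = -3)
O(k, r) = (-3 + k)*(-k + 2*r) (O(k, r) = (k - 3)*(r + (r - k)) = (-3 + k)*(-k + 2*r))
-O(6, -4)*(-2)*(-13) = -(-1*6**2 - 6*(-4) + 3*6 + 2*6*(-4))*(-2)*(-13) = -(-1*36 + 24 + 18 - 48)*(-2)*(-13) = -(-36 + 24 + 18 - 48)*(-2)*(-13) = -(-42*(-2))*(-13) = -84*(-13) = -1*(-1092) = 1092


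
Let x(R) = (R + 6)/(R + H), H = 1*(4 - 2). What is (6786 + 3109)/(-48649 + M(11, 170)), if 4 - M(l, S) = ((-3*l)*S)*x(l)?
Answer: -25727/107403 ≈ -0.23954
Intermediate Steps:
H = 2 (H = 1*2 = 2)
x(R) = (6 + R)/(2 + R) (x(R) = (R + 6)/(R + 2) = (6 + R)/(2 + R))
M(l, S) = 4 + 3*S*l*(6 + l)/(2 + l) (M(l, S) = 4 - (-3*l)*S*(6 + l)/(2 + l) = 4 - (-3*S*l)*(6 + l)/(2 + l) = 4 - (-3)*S*l*(6 + l)/(2 + l) = 4 + 3*S*l*(6 + l)/(2 + l))
(6786 + 3109)/(-48649 + M(11, 170)) = (6786 + 3109)/(-48649 + (8 + 4*11 + 3*170*11*(6 + 11))/(2 + 11)) = 9895/(-48649 + (8 + 44 + 3*170*11*17)/13) = 9895/(-48649 + (8 + 44 + 95370)/13) = 9895/(-48649 + (1/13)*95422) = 9895/(-48649 + 95422/13) = 9895/(-537015/13) = 9895*(-13/537015) = -25727/107403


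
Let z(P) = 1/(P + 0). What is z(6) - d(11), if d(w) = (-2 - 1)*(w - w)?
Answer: ⅙ ≈ 0.16667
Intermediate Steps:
d(w) = 0 (d(w) = -3*0 = 0)
z(P) = 1/P
z(6) - d(11) = 1/6 - 1*0 = ⅙ + 0 = ⅙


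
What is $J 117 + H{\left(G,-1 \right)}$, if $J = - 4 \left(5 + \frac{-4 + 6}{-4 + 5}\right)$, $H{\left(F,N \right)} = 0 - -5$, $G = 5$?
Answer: $-3271$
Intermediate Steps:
$H{\left(F,N \right)} = 5$ ($H{\left(F,N \right)} = 0 + 5 = 5$)
$J = -28$ ($J = - 4 \left(5 + \frac{2}{1}\right) = - 4 \left(5 + 2 \cdot 1\right) = - 4 \left(5 + 2\right) = \left(-4\right) 7 = -28$)
$J 117 + H{\left(G,-1 \right)} = \left(-28\right) 117 + 5 = -3276 + 5 = -3271$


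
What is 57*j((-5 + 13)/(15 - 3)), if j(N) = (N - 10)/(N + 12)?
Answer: -42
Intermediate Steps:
j(N) = (-10 + N)/(12 + N)
57*j((-5 + 13)/(15 - 3)) = 57*((-10 + (-5 + 13)/(15 - 3))/(12 + (-5 + 13)/(15 - 3))) = 57*((-10 + 8/12)/(12 + 8/12)) = 57*((-10 + 8*(1/12))/(12 + 8*(1/12))) = 57*((-10 + ⅔)/(12 + ⅔)) = 57*(-28/3/(38/3)) = 57*((3/38)*(-28/3)) = 57*(-14/19) = -42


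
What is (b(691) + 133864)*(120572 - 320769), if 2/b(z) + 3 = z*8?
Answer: -148065421324594/5525 ≈ -2.6799e+10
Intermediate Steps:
b(z) = 2/(-3 + 8*z) (b(z) = 2/(-3 + z*8) = 2/(-3 + 8*z))
(b(691) + 133864)*(120572 - 320769) = (2/(-3 + 8*691) + 133864)*(120572 - 320769) = (2/(-3 + 5528) + 133864)*(-200197) = (2/5525 + 133864)*(-200197) = (739598602/5525)*(-200197) = -148065421324594/5525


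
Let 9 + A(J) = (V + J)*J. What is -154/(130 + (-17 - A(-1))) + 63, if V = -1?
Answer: 3703/60 ≈ 61.717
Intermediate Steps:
A(J) = -9 + J*(-1 + J) (A(J) = -9 + (-1 + J)*J = -9 + J*(-1 + J))
-154/(130 + (-17 - A(-1))) + 63 = -154/(130 + (-17 - (-9 + (-1)² - 1*(-1)))) + 63 = -154/(130 + (-17 - (-9 + 1 + 1))) + 63 = -154/(130 + (-17 - 1*(-7))) + 63 = -154/(130 + (-17 + 7)) + 63 = -154/(130 - 10) + 63 = -154/120 + 63 = (1/120)*(-154) + 63 = -77/60 + 63 = 3703/60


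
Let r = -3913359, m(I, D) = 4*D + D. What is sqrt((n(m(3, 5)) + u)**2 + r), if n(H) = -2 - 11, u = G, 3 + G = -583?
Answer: 7*I*sqrt(72542) ≈ 1885.4*I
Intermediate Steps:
m(I, D) = 5*D
G = -586 (G = -3 - 583 = -586)
u = -586
n(H) = -13
sqrt((n(m(3, 5)) + u)**2 + r) = sqrt((-13 - 586)**2 - 3913359) = sqrt((-599)**2 - 3913359) = sqrt(358801 - 3913359) = sqrt(-3554558) = 7*I*sqrt(72542)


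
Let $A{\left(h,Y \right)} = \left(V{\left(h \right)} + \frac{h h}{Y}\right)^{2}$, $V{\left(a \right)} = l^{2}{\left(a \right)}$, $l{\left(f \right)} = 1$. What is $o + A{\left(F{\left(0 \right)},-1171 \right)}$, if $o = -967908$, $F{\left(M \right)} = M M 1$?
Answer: $-967907$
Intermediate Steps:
$V{\left(a \right)} = 1$ ($V{\left(a \right)} = 1^{2} = 1$)
$F{\left(M \right)} = M^{2}$ ($F{\left(M \right)} = M^{2} \cdot 1 = M^{2}$)
$A{\left(h,Y \right)} = \left(1 + \frac{h^{2}}{Y}\right)^{2}$ ($A{\left(h,Y \right)} = \left(1 + \frac{h h}{Y}\right)^{2} = \left(1 + \frac{h^{2}}{Y}\right)^{2}$)
$o + A{\left(F{\left(0 \right)},-1171 \right)} = -967908 + \frac{\left(-1171 + \left(0^{2}\right)^{2}\right)^{2}}{1371241} = -967908 + \frac{\left(-1171 + 0^{2}\right)^{2}}{1371241} = -967908 + \frac{\left(-1171 + 0\right)^{2}}{1371241} = -967908 + \frac{\left(-1171\right)^{2}}{1371241} = -967908 + \frac{1}{1371241} \cdot 1371241 = -967908 + 1 = -967907$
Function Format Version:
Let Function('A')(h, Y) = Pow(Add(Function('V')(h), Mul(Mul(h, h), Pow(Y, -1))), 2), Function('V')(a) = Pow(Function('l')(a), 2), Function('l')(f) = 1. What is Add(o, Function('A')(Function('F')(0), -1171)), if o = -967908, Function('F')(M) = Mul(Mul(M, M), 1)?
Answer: -967907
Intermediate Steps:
Function('V')(a) = 1 (Function('V')(a) = Pow(1, 2) = 1)
Function('F')(M) = Pow(M, 2) (Function('F')(M) = Mul(Pow(M, 2), 1) = Pow(M, 2))
Function('A')(h, Y) = Pow(Add(1, Mul(Pow(Y, -1), Pow(h, 2))), 2) (Function('A')(h, Y) = Pow(Add(1, Mul(Mul(h, h), Pow(Y, -1))), 2) = Pow(Add(1, Mul(Pow(h, 2), Pow(Y, -1))), 2) = Pow(Add(1, Mul(Pow(Y, -1), Pow(h, 2))), 2))
Add(o, Function('A')(Function('F')(0), -1171)) = Add(-967908, Mul(Pow(-1171, -2), Pow(Add(-1171, Pow(Pow(0, 2), 2)), 2))) = Add(-967908, Mul(Rational(1, 1371241), Pow(Add(-1171, Pow(0, 2)), 2))) = Add(-967908, Mul(Rational(1, 1371241), Pow(Add(-1171, 0), 2))) = Add(-967908, Mul(Rational(1, 1371241), Pow(-1171, 2))) = Add(-967908, Mul(Rational(1, 1371241), 1371241)) = Add(-967908, 1) = -967907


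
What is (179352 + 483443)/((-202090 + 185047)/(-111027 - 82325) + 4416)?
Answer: 3661506824/24395985 ≈ 150.09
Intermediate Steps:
(179352 + 483443)/((-202090 + 185047)/(-111027 - 82325) + 4416) = 662795/(-17043/(-193352) + 4416) = 662795/(-17043*(-1/193352) + 4416) = 662795/(17043/193352 + 4416) = 662795/(853859475/193352) = 662795*(193352/853859475) = 3661506824/24395985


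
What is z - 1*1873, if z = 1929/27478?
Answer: -51464365/27478 ≈ -1872.9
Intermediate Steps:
z = 1929/27478 (z = 1929*(1/27478) = 1929/27478 ≈ 0.070202)
z - 1*1873 = 1929/27478 - 1*1873 = 1929/27478 - 1873 = -51464365/27478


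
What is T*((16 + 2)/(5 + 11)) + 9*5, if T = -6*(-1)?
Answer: 207/4 ≈ 51.750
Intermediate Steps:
T = 6
T*((16 + 2)/(5 + 11)) + 9*5 = 6*((16 + 2)/(5 + 11)) + 9*5 = 6*(18/16) + 45 = 6*(18*(1/16)) + 45 = 6*(9/8) + 45 = 27/4 + 45 = 207/4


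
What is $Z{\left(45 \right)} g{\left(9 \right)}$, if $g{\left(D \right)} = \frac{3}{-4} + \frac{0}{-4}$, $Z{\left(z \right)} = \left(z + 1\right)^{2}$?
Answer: $-1587$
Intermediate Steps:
$Z{\left(z \right)} = \left(1 + z\right)^{2}$
$g{\left(D \right)} = - \frac{3}{4}$ ($g{\left(D \right)} = 3 \left(- \frac{1}{4}\right) + 0 \left(- \frac{1}{4}\right) = - \frac{3}{4} + 0 = - \frac{3}{4}$)
$Z{\left(45 \right)} g{\left(9 \right)} = \left(1 + 45\right)^{2} \left(- \frac{3}{4}\right) = 46^{2} \left(- \frac{3}{4}\right) = 2116 \left(- \frac{3}{4}\right) = -1587$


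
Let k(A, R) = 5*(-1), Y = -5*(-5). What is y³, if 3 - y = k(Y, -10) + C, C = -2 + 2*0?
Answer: 1000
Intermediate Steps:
Y = 25
k(A, R) = -5
C = -2 (C = -2 + 0 = -2)
y = 10 (y = 3 - (-5 - 2) = 3 - 1*(-7) = 3 + 7 = 10)
y³ = 10³ = 1000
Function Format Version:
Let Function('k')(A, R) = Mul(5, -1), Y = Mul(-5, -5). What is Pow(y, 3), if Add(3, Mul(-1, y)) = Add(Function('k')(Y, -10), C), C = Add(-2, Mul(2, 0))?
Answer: 1000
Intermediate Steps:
Y = 25
Function('k')(A, R) = -5
C = -2 (C = Add(-2, 0) = -2)
y = 10 (y = Add(3, Mul(-1, Add(-5, -2))) = Add(3, Mul(-1, -7)) = Add(3, 7) = 10)
Pow(y, 3) = Pow(10, 3) = 1000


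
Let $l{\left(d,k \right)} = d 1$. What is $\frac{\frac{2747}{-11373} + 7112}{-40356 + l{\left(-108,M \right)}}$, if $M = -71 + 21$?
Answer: $- \frac{80882029}{460197072} \approx -0.17576$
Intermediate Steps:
$M = -50$
$l{\left(d,k \right)} = d$
$\frac{\frac{2747}{-11373} + 7112}{-40356 + l{\left(-108,M \right)}} = \frac{\frac{2747}{-11373} + 7112}{-40356 - 108} = \frac{2747 \left(- \frac{1}{11373}\right) + 7112}{-40464} = \left(- \frac{2747}{11373} + 7112\right) \left(- \frac{1}{40464}\right) = \frac{80882029}{11373} \left(- \frac{1}{40464}\right) = - \frac{80882029}{460197072}$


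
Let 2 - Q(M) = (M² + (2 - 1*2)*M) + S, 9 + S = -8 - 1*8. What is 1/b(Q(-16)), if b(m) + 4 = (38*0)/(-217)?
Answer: -¼ ≈ -0.25000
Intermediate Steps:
S = -25 (S = -9 + (-8 - 1*8) = -9 + (-8 - 8) = -9 - 16 = -25)
Q(M) = 27 - M² (Q(M) = 2 - ((M² + (2 - 1*2)*M) - 25) = 2 - ((M² + (2 - 2)*M) - 25) = 2 - ((M² + 0*M) - 25) = 2 - ((M² + 0) - 25) = 2 - (M² - 25) = 2 - (-25 + M²) = 2 + (25 - M²) = 27 - M²)
b(m) = -4 (b(m) = -4 + (38*0)/(-217) = -4 + 0*(-1/217) = -4 + 0 = -4)
1/b(Q(-16)) = 1/(-4) = -¼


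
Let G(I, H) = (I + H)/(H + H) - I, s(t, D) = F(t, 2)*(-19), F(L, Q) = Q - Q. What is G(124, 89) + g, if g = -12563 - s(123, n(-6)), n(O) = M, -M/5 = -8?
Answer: -2258073/178 ≈ -12686.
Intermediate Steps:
F(L, Q) = 0
M = 40 (M = -5*(-8) = 40)
n(O) = 40
s(t, D) = 0 (s(t, D) = 0*(-19) = 0)
G(I, H) = -I + (H + I)/(2*H) (G(I, H) = (H + I)/((2*H)) - I = (H + I)*(1/(2*H)) - I = (H + I)/(2*H) - I = -I + (H + I)/(2*H))
g = -12563 (g = -12563 - 1*0 = -12563 + 0 = -12563)
G(124, 89) + g = (½ - 1*124 + (½)*124/89) - 12563 = (½ - 124 + (½)*124*(1/89)) - 12563 = (½ - 124 + 62/89) - 12563 = -21859/178 - 12563 = -2258073/178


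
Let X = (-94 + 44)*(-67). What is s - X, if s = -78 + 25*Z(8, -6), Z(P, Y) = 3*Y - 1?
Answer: -3903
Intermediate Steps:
Z(P, Y) = -1 + 3*Y
X = 3350 (X = -50*(-67) = 3350)
s = -553 (s = -78 + 25*(-1 + 3*(-6)) = -78 + 25*(-1 - 18) = -78 + 25*(-19) = -78 - 475 = -553)
s - X = -553 - 1*3350 = -553 - 3350 = -3903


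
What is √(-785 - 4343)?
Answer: 2*I*√1282 ≈ 71.61*I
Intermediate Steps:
√(-785 - 4343) = √(-5128) = 2*I*√1282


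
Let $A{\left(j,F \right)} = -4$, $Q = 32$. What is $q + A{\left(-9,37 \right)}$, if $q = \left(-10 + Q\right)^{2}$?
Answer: $480$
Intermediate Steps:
$q = 484$ ($q = \left(-10 + 32\right)^{2} = 22^{2} = 484$)
$q + A{\left(-9,37 \right)} = 484 - 4 = 480$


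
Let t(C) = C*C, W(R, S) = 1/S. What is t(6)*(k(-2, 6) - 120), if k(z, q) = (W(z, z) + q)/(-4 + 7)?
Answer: -4254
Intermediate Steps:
t(C) = C**2
k(z, q) = q/3 + 1/(3*z) (k(z, q) = (1/z + q)/(-4 + 7) = (q + 1/z)/3 = (q + 1/z)*(1/3) = q/3 + 1/(3*z))
t(6)*(k(-2, 6) - 120) = 6**2*((1/3)*(1 + 6*(-2))/(-2) - 120) = 36*((1/3)*(-1/2)*(1 - 12) - 120) = 36*((1/3)*(-1/2)*(-11) - 120) = 36*(11/6 - 120) = 36*(-709/6) = -4254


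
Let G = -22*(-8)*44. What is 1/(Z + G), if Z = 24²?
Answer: 1/8320 ≈ 0.00012019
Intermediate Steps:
Z = 576
G = 7744 (G = 176*44 = 7744)
1/(Z + G) = 1/(576 + 7744) = 1/8320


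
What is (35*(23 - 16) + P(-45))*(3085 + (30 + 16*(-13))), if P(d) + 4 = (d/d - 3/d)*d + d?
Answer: 430236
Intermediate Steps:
P(d) = -4 + d + d*(1 - 3/d) (P(d) = -4 + ((d/d - 3/d)*d + d) = -4 + ((1 - 3/d)*d + d) = -4 + (d*(1 - 3/d) + d) = -4 + (d + d*(1 - 3/d)) = -4 + d + d*(1 - 3/d))
(35*(23 - 16) + P(-45))*(3085 + (30 + 16*(-13))) = (35*(23 - 16) + (-7 + 2*(-45)))*(3085 + (30 + 16*(-13))) = (35*7 + (-7 - 90))*(3085 + (30 - 208)) = (245 - 97)*(3085 - 178) = 148*2907 = 430236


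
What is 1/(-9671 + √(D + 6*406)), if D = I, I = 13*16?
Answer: -9671/93525597 - 2*√661/93525597 ≈ -0.00010395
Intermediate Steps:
I = 208
D = 208
1/(-9671 + √(D + 6*406)) = 1/(-9671 + √(208 + 6*406)) = 1/(-9671 + √(208 + 2436)) = 1/(-9671 + √2644) = 1/(-9671 + 2*√661)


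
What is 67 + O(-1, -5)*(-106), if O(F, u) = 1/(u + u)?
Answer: 388/5 ≈ 77.600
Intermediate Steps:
O(F, u) = 1/(2*u)
67 + O(-1, -5)*(-106) = 67 + ((½)/(-5))*(-106) = 67 + ((½)*(-⅕))*(-106) = 67 - ⅒*(-106) = 67 + 53/5 = 388/5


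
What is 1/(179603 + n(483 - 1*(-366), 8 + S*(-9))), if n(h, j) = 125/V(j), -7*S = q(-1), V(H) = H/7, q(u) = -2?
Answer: 38/6831039 ≈ 5.5628e-6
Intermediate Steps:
V(H) = H/7 (V(H) = H*(⅐) = H/7)
S = 2/7 (S = -⅐*(-2) = 2/7 ≈ 0.28571)
n(h, j) = 875/j (n(h, j) = 125/((j/7)) = 125*(7/j) = 875/j)
1/(179603 + n(483 - 1*(-366), 8 + S*(-9))) = 1/(179603 + 875/(8 + (2/7)*(-9))) = 1/(179603 + 875/(8 - 18/7)) = 1/(179603 + 875/(38/7)) = 1/(179603 + 875*(7/38)) = 1/(179603 + 6125/38) = 1/(6831039/38) = 38/6831039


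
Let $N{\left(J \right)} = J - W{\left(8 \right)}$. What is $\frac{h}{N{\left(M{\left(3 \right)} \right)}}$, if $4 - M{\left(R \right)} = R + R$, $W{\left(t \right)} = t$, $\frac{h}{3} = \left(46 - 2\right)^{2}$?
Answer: $- \frac{2904}{5} \approx -580.8$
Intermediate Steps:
$h = 5808$ ($h = 3 \left(46 - 2\right)^{2} = 3 \cdot 44^{2} = 3 \cdot 1936 = 5808$)
$M{\left(R \right)} = 4 - 2 R$ ($M{\left(R \right)} = 4 - \left(R + R\right) = 4 - 2 R$)
$N{\left(J \right)} = -8 + J$ ($N{\left(J \right)} = J - 8 = -8 + J$)
$\frac{h}{N{\left(M{\left(3 \right)} \right)}} = \frac{5808}{-8 + \left(4 - 6\right)} = \frac{5808}{-8 - 2} = \frac{5808}{-10} = 5808 \left(- \frac{1}{10}\right) = - \frac{2904}{5}$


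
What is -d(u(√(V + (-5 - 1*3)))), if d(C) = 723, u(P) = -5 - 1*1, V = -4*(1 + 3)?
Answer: -723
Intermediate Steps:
V = -16 (V = -4*4 = -16)
u(P) = -6 (u(P) = -5 - 1 = -6)
-d(u(√(V + (-5 - 1*3)))) = -1*723 = -723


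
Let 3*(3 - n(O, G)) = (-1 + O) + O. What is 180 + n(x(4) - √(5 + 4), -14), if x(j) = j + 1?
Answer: 182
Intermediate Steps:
x(j) = 1 + j
n(O, G) = 10/3 - 2*O/3 (n(O, G) = 3 - ((-1 + O) + O)/3 = 3 - (-1 + 2*O)/3 = 3 + (⅓ - 2*O/3) = 10/3 - 2*O/3)
180 + n(x(4) - √(5 + 4), -14) = 180 + (10/3 - 2*((1 + 4) - √(5 + 4))/3) = 180 + (10/3 - 2*(5 - √9)/3) = 180 + (10/3 - 2*(5 - 1*3)/3) = 180 + (10/3 - 2*(5 - 3)/3) = 180 + (10/3 - ⅔*2) = 180 + (10/3 - 4/3) = 180 + 2 = 182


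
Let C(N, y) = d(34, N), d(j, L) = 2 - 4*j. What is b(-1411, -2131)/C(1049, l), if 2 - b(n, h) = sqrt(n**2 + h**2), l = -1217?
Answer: -1/67 + sqrt(6532082)/134 ≈ 19.058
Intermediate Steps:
C(N, y) = -134 (C(N, y) = 2 - 4*34 = 2 - 136 = -134)
b(n, h) = 2 - sqrt(h**2 + n**2) (b(n, h) = 2 - sqrt(n**2 + h**2) = 2 - sqrt(h**2 + n**2))
b(-1411, -2131)/C(1049, l) = (2 - sqrt((-2131)**2 + (-1411)**2))/(-134) = (2 - sqrt(4541161 + 1990921))*(-1/134) = (2 - sqrt(6532082))*(-1/134) = -1/67 + sqrt(6532082)/134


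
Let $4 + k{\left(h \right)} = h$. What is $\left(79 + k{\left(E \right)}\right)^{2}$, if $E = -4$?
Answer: $5041$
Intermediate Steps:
$k{\left(h \right)} = -4 + h$
$\left(79 + k{\left(E \right)}\right)^{2} = \left(79 - 8\right)^{2} = 71^{2} = 5041$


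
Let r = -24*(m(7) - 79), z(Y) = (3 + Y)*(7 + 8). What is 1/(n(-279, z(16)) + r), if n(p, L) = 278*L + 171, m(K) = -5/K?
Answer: 7/569199 ≈ 1.2298e-5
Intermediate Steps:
z(Y) = 45 + 15*Y (z(Y) = (3 + Y)*15 = 45 + 15*Y)
n(p, L) = 171 + 278*L
r = 13392/7 (r = -24*(-5/7 - 79) = -24*(-558/7) = 13392/7 ≈ 1913.1)
1/(n(-279, z(16)) + r) = 1/((171 + 278*(45 + 15*16)) + 13392/7) = 1/((171 + 278*(45 + 240)) + 13392/7) = 1/((171 + 278*285) + 13392/7) = 1/((171 + 79230) + 13392/7) = 1/(79401 + 13392/7) = 1/(569199/7) = 7/569199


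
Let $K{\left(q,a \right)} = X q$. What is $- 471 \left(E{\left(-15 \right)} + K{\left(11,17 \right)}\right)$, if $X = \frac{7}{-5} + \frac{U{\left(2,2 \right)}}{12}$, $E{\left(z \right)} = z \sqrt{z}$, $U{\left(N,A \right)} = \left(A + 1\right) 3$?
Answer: $\frac{67353}{20} + 7065 i \sqrt{15} \approx 3367.6 + 27363.0 i$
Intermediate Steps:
$U{\left(N,A \right)} = 3 + 3 A$ ($U{\left(N,A \right)} = \left(1 + A\right) 3 = 3 + 3 A$)
$E{\left(z \right)} = z^{\frac{3}{2}}$
$X = - \frac{13}{20}$ ($X = \frac{7}{-5} + \frac{3 + 3 \cdot 2}{12} = 7 \left(- \frac{1}{5}\right) + \left(3 + 6\right) \frac{1}{12} = - \frac{7}{5} + 9 \cdot \frac{1}{12} = - \frac{7}{5} + \frac{3}{4} = - \frac{13}{20} \approx -0.65$)
$K{\left(q,a \right)} = - \frac{13 q}{20}$
$- 471 \left(E{\left(-15 \right)} + K{\left(11,17 \right)}\right) = - 471 \left(\left(-15\right)^{\frac{3}{2}} - \frac{143}{20}\right) = - 471 \left(- 15 i \sqrt{15} - \frac{143}{20}\right) = - 471 \left(- \frac{143}{20} - 15 i \sqrt{15}\right) = \frac{67353}{20} + 7065 i \sqrt{15}$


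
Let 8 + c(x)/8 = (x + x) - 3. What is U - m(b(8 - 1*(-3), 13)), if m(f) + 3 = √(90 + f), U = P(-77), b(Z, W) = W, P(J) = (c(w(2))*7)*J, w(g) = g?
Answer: 30187 - √103 ≈ 30177.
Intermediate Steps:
c(x) = -88 + 16*x (c(x) = -64 + 8*((x + x) - 3) = -64 + 8*(2*x - 3) = -64 + 8*(-3 + 2*x) = -64 + (-24 + 16*x) = -88 + 16*x)
P(J) = -392*J (P(J) = ((-88 + 16*2)*7)*J = ((-88 + 32)*7)*J = (-56*7)*J = -392*J)
U = 30184 (U = -392*(-77) = 30184)
m(f) = -3 + √(90 + f)
U - m(b(8 - 1*(-3), 13)) = 30184 - (-3 + √(90 + 13)) = 30184 - (-3 + √103) = 30184 + (3 - √103) = 30187 - √103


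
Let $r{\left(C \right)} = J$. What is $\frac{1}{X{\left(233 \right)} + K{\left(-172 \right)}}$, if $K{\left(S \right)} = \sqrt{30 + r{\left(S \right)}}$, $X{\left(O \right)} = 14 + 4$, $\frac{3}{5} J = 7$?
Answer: $\frac{54}{847} - \frac{5 \sqrt{15}}{847} \approx 0.040891$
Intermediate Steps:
$J = \frac{35}{3}$ ($J = \frac{5}{3} \cdot 7 = \frac{35}{3} \approx 11.667$)
$r{\left(C \right)} = \frac{35}{3}$
$X{\left(O \right)} = 18$
$K{\left(S \right)} = \frac{5 \sqrt{15}}{3}$ ($K{\left(S \right)} = \sqrt{30 + \frac{35}{3}} = \sqrt{\frac{125}{3}} = \frac{5 \sqrt{15}}{3}$)
$\frac{1}{X{\left(233 \right)} + K{\left(-172 \right)}} = \frac{1}{18 + \frac{5 \sqrt{15}}{3}}$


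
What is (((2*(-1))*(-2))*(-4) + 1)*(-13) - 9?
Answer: 186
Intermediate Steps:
(((2*(-1))*(-2))*(-4) + 1)*(-13) - 9 = (-2*(-2)*(-4) + 1)*(-13) - 9 = (4*(-4) + 1)*(-13) - 9 = (-16 + 1)*(-13) - 9 = -15*(-13) - 9 = 195 - 9 = 186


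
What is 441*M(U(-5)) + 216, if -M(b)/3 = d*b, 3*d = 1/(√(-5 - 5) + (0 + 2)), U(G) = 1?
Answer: 153 + 63*I*√10/2 ≈ 153.0 + 99.612*I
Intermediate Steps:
d = 1/(3*(2 + I*√10)) (d = 1/(3*(√(-5 - 5) + (0 + 2))) = 1/(3*(√(-10) + 2)) = 1/(3*(I*√10 + 2)) = 1/(3*(2 + I*√10)) ≈ 0.047619 - 0.075292*I)
M(b) = -3*b*(1/21 - I*√10/42) (M(b) = -3*(1/21 - I*√10/42)*b = -3*b*(1/21 - I*√10/42))
441*M(U(-5)) + 216 = 441*((1/14)*1*(-2 + I*√10)) + 216 = 441*(-⅐ + I*√10/14) + 216 = (-63 + 63*I*√10/2) + 216 = 153 + 63*I*√10/2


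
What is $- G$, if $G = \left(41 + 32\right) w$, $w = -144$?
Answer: $10512$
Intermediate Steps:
$G = -10512$ ($G = \left(41 + 32\right) \left(-144\right) = 73 \left(-144\right) = -10512$)
$- G = \left(-1\right) \left(-10512\right) = 10512$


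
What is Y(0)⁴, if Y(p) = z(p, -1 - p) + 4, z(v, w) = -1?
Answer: 81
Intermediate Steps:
Y(p) = 3 (Y(p) = -1 + 4 = 3)
Y(0)⁴ = 3⁴ = 81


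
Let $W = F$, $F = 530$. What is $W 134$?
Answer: $71020$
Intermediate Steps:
$W = 530$
$W 134 = 530 \cdot 134 = 71020$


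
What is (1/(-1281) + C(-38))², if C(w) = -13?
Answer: 277355716/1640961 ≈ 169.02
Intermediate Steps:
(1/(-1281) + C(-38))² = (1/(-1281) - 13)² = (-1/1281 - 13)² = (-16654/1281)² = 277355716/1640961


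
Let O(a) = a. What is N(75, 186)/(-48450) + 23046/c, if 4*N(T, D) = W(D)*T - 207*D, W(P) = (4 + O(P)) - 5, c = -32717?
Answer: -1220197747/2113518200 ≈ -0.57733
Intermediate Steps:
W(P) = -1 + P (W(P) = (4 + P) - 5 = -1 + P)
N(T, D) = -207*D/4 + T*(-1 + D)/4 (N(T, D) = ((-1 + D)*T - 207*D)/4 = (T*(-1 + D) - 207*D)/4 = (-207*D + T*(-1 + D))/4 = -207*D/4 + T*(-1 + D)/4)
N(75, 186)/(-48450) + 23046/c = (-207/4*186 + (1/4)*75*(-1 + 186))/(-48450) + 23046/(-32717) = (-19251/2 + (1/4)*75*185)*(-1/48450) + 23046*(-1/32717) = (-19251/2 + 13875/4)*(-1/48450) - 23046/32717 = -24627/4*(-1/48450) - 23046/32717 = 8209/64600 - 23046/32717 = -1220197747/2113518200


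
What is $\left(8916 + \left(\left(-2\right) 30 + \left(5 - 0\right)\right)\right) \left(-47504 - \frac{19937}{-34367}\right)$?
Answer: $- \frac{14466025824691}{34367} \approx -4.2093 \cdot 10^{8}$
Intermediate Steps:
$\left(8916 + \left(\left(-2\right) 30 + \left(5 - 0\right)\right)\right) \left(-47504 - \frac{19937}{-34367}\right) = \left(8916 + \left(-60 + \left(5 + 0\right)\right)\right) \left(-47504 - - \frac{19937}{34367}\right) = \left(8916 + \left(-60 + 5\right)\right) \left(-47504 + \frac{19937}{34367}\right) = \left(8916 - 55\right) \left(- \frac{1632550031}{34367}\right) = 8861 \left(- \frac{1632550031}{34367}\right) = - \frac{14466025824691}{34367}$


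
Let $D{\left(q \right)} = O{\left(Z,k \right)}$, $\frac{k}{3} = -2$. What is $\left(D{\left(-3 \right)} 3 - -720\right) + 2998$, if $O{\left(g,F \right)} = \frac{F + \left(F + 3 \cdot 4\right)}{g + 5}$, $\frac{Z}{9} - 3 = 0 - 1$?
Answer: $3718$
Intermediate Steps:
$k = -6$ ($k = 3 \left(-2\right) = -6$)
$Z = 18$ ($Z = 27 + 9 \left(0 - 1\right) = 27 + 9 \left(-1\right) = 27 - 9 = 18$)
$O{\left(g,F \right)} = \frac{12 + 2 F}{5 + g}$ ($O{\left(g,F \right)} = \frac{F + \left(F + 12\right)}{5 + g} = \frac{F + \left(12 + F\right)}{5 + g} = \frac{12 + 2 F}{5 + g}$)
$D{\left(q \right)} = 0$ ($D{\left(q \right)} = \frac{2 \left(6 - 6\right)}{5 + 18} = 2 \cdot \frac{1}{23} \cdot 0 = 0$)
$\left(D{\left(-3 \right)} 3 - -720\right) + 2998 = \left(0 \cdot 3 - -720\right) + 2998 = \left(0 + 720\right) + 2998 = 720 + 2998 = 3718$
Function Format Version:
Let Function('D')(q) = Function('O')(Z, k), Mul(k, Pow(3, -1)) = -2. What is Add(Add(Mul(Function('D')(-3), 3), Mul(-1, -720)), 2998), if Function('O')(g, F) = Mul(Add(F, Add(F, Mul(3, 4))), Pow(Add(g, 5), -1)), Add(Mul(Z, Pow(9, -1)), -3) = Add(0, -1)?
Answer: 3718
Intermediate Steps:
k = -6 (k = Mul(3, -2) = -6)
Z = 18 (Z = Add(27, Mul(9, Add(0, -1))) = Add(27, Mul(9, -1)) = Add(27, -9) = 18)
Function('O')(g, F) = Mul(Pow(Add(5, g), -1), Add(12, Mul(2, F))) (Function('O')(g, F) = Mul(Add(F, Add(F, 12)), Pow(Add(5, g), -1)) = Mul(Add(F, Add(12, F)), Pow(Add(5, g), -1)) = Mul(Add(12, Mul(2, F)), Pow(Add(5, g), -1)) = Mul(Pow(Add(5, g), -1), Add(12, Mul(2, F))))
Function('D')(q) = 0 (Function('D')(q) = Mul(2, Pow(Add(5, 18), -1), Add(6, -6)) = Mul(2, Pow(23, -1), 0) = Mul(2, Rational(1, 23), 0) = 0)
Add(Add(Mul(Function('D')(-3), 3), Mul(-1, -720)), 2998) = Add(Add(Mul(0, 3), Mul(-1, -720)), 2998) = Add(Add(0, 720), 2998) = Add(720, 2998) = 3718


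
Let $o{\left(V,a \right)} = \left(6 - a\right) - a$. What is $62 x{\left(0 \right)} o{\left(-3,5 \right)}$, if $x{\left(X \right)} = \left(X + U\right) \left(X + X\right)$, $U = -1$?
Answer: $0$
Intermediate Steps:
$o{\left(V,a \right)} = 6 - 2 a$
$x{\left(X \right)} = 2 X \left(-1 + X\right)$ ($x{\left(X \right)} = \left(X - 1\right) \left(X + X\right) = \left(-1 + X\right) 2 X = 2 X \left(-1 + X\right)$)
$62 x{\left(0 \right)} o{\left(-3,5 \right)} = 62 \cdot 2 \cdot 0 \left(-1 + 0\right) \left(6 - 10\right) = 62 \cdot 2 \cdot 0 \left(-1\right) \left(6 - 10\right) = 62 \cdot 0 \left(-4\right) = 0 \left(-4\right) = 0$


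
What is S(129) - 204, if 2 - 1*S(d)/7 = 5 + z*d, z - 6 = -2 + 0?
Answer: -3837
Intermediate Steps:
z = 4 (z = 6 + (-2 + 0) = 6 - 2 = 4)
S(d) = -21 - 28*d (S(d) = 14 - 7*(5 + 4*d) = 14 + (-35 - 28*d) = -21 - 28*d)
S(129) - 204 = (-21 - 28*129) - 204 = (-21 - 3612) - 204 = -3633 - 204 = -3837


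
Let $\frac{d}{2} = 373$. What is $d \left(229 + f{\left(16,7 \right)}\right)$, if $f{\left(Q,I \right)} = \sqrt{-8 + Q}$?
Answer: $170834 + 1492 \sqrt{2} \approx 1.7294 \cdot 10^{5}$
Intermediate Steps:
$d = 746$ ($d = 2 \cdot 373 = 746$)
$d \left(229 + f{\left(16,7 \right)}\right) = 746 \left(229 + \sqrt{-8 + 16}\right) = 746 \left(229 + \sqrt{8}\right) = 746 \left(229 + 2 \sqrt{2}\right) = 170834 + 1492 \sqrt{2}$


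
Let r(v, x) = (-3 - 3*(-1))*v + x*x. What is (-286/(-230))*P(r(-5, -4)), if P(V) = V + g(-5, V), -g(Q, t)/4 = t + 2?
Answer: -8008/115 ≈ -69.635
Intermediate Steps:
r(v, x) = x² (r(v, x) = (-3 + 3)*v + x² = 0*v + x² = 0 + x² = x²)
g(Q, t) = -8 - 4*t (g(Q, t) = -4*(t + 2) = -4*(2 + t) = -8 - 4*t)
P(V) = -8 - 3*V (P(V) = V + (-8 - 4*V) = -8 - 3*V)
(-286/(-230))*P(r(-5, -4)) = (-286/(-230))*(-8 - 3*(-4)²) = (-286*(-1/230))*(-8 - 3*16) = 143*(-8 - 48)/115 = (143/115)*(-56) = -8008/115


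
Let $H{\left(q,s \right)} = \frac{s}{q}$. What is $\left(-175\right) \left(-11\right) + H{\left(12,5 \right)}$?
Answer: $\frac{23105}{12} \approx 1925.4$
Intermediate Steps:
$\left(-175\right) \left(-11\right) + H{\left(12,5 \right)} = \left(-175\right) \left(-11\right) + \frac{5}{12} = 1925 + 5 \cdot \frac{1}{12} = 1925 + \frac{5}{12} = \frac{23105}{12}$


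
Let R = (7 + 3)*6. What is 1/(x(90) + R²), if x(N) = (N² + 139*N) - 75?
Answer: 1/24135 ≈ 4.1434e-5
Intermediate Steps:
x(N) = -75 + N² + 139*N
R = 60 (R = 10*6 = 60)
1/(x(90) + R²) = 1/((-75 + 90² + 139*90) + 60²) = 1/((-75 + 8100 + 12510) + 3600) = 1/(20535 + 3600) = 1/24135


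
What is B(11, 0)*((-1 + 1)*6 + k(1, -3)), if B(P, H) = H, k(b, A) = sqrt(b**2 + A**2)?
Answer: 0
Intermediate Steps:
k(b, A) = sqrt(A**2 + b**2)
B(11, 0)*((-1 + 1)*6 + k(1, -3)) = 0*((-1 + 1)*6 + sqrt((-3)**2 + 1**2)) = 0*(0*6 + sqrt(9 + 1)) = 0*(0 + sqrt(10)) = 0*sqrt(10) = 0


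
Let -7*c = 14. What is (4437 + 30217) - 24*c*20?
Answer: 35614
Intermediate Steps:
c = -2 (c = -⅐*14 = -2)
(4437 + 30217) - 24*c*20 = (4437 + 30217) - 24*(-2)*20 = 34654 + 48*20 = 34654 + 960 = 35614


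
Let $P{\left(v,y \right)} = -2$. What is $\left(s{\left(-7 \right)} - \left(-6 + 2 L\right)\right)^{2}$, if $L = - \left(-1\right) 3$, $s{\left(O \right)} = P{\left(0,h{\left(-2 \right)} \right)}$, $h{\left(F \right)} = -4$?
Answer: $4$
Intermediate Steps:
$s{\left(O \right)} = -2$
$L = 3$ ($L = \left(-1\right) \left(-3\right) = 3$)
$\left(s{\left(-7 \right)} - \left(-6 + 2 L\right)\right)^{2} = \left(-2 + \left(6 - 6\right)\right)^{2} = \left(-2 + 0\right)^{2} = \left(-2\right)^{2} = 4$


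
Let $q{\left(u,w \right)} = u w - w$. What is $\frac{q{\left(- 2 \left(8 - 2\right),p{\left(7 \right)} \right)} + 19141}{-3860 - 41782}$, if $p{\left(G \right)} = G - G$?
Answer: $- \frac{19141}{45642} \approx -0.41937$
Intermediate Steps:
$p{\left(G \right)} = 0$
$q{\left(u,w \right)} = - w + u w$
$\frac{q{\left(- 2 \left(8 - 2\right),p{\left(7 \right)} \right)} + 19141}{-3860 - 41782} = \frac{0 \left(-1 - 2 \left(8 - 2\right)\right) + 19141}{-3860 - 41782} = \frac{0 \left(-1 - 12\right) + 19141}{-45642} = \left(0 \left(-1 - 12\right) + 19141\right) \left(- \frac{1}{45642}\right) = \left(0 \left(-13\right) + 19141\right) \left(- \frac{1}{45642}\right) = \left(0 + 19141\right) \left(- \frac{1}{45642}\right) = 19141 \left(- \frac{1}{45642}\right) = - \frac{19141}{45642}$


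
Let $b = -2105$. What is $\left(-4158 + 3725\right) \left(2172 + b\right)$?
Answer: $-29011$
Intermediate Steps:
$\left(-4158 + 3725\right) \left(2172 + b\right) = \left(-4158 + 3725\right) \left(2172 - 2105\right) = \left(-433\right) 67 = -29011$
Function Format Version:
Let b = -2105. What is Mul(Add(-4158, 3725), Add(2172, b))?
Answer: -29011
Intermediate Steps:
Mul(Add(-4158, 3725), Add(2172, b)) = Mul(Add(-4158, 3725), Add(2172, -2105)) = Mul(-433, 67) = -29011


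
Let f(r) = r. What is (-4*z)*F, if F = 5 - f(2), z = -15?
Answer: 180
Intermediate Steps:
F = 3 (F = 5 - 1*2 = 5 - 2 = 3)
(-4*z)*F = -4*(-15)*3 = 60*3 = 180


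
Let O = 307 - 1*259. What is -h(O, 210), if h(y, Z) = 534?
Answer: -534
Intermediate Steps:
O = 48 (O = 307 - 259 = 48)
-h(O, 210) = -1*534 = -534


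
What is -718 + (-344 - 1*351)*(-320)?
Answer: 221682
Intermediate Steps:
-718 + (-344 - 1*351)*(-320) = -718 + (-344 - 351)*(-320) = -718 - 695*(-320) = -718 + 222400 = 221682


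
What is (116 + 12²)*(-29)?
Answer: -7540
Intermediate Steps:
(116 + 12²)*(-29) = (116 + 144)*(-29) = 260*(-29) = -7540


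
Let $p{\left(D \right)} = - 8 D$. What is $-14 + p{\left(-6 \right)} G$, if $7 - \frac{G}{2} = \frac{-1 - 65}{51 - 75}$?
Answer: $394$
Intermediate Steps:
$G = \frac{17}{2}$ ($G = 14 - 2 \frac{-1 - 65}{51 - 75} = 14 - 2 \frac{-1 - 65}{-24} = 14 - 2 \left(\left(-66\right) \left(- \frac{1}{24}\right)\right) = 14 - \frac{11}{2} = \frac{17}{2} \approx 8.5$)
$-14 + p{\left(-6 \right)} G = -14 + \left(-8\right) \left(-6\right) \frac{17}{2} = -14 + 48 \cdot \frac{17}{2} = -14 + 408 = 394$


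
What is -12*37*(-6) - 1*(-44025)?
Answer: 46689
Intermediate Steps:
-12*37*(-6) - 1*(-44025) = -444*(-6) + 44025 = 2664 + 44025 = 46689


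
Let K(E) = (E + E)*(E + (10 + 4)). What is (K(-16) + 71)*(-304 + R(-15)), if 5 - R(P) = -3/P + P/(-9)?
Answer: -40617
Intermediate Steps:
R(P) = 5 + 3/P + P/9 (R(P) = 5 - (-3/P + P/(-9)) = 5 - (-3/P + P*(-⅑)) = 5 - (-3/P - P/9) = 5 + (3/P + P/9) = 5 + 3/P + P/9)
K(E) = 2*E*(14 + E) (K(E) = (2*E)*(E + 14) = (2*E)*(14 + E) = 2*E*(14 + E))
(K(-16) + 71)*(-304 + R(-15)) = (2*(-16)*(14 - 16) + 71)*(-304 + (5 + 3/(-15) + (⅑)*(-15))) = (2*(-16)*(-2) + 71)*(-304 + (5 + 3*(-1/15) - 5/3)) = (64 + 71)*(-304 + (5 - ⅕ - 5/3)) = 135*(-304 + 47/15) = 135*(-4513/15) = -40617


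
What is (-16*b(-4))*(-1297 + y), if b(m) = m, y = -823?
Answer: -135680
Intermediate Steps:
(-16*b(-4))*(-1297 + y) = (-16*(-4))*(-1297 - 823) = 64*(-2120) = -135680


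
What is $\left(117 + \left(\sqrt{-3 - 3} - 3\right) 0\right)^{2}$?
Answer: $13689$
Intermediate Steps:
$\left(117 + \left(\sqrt{-3 - 3} - 3\right) 0\right)^{2} = \left(117 + \left(\sqrt{-6} - 3\right) 0\right)^{2} = \left(117 + \left(i \sqrt{6} - 3\right) 0\right)^{2} = \left(117 + \left(-3 + i \sqrt{6}\right) 0\right)^{2} = \left(117 + 0\right)^{2} = 117^{2} = 13689$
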